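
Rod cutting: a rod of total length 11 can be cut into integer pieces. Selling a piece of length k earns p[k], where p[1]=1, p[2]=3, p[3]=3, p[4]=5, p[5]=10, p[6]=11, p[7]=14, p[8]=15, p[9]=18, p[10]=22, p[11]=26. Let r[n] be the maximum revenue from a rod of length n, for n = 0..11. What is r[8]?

   n    0    1    2    3    4    5    6    7    8    9   10   11
r[n]    0    1    3    4    6   10   11   14   15   18   22   26

15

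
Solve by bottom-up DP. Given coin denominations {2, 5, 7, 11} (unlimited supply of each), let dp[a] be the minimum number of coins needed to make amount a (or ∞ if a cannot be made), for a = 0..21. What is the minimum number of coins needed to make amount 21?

 a  0  1  2  3  4  5  6  7  8  9 10 11 12 13 14 15 16 17 18 19 20 21
dp  0  -  1  -  2  1  3  1  4  2  2  1  2  2  2  3  2  3  2  3  3  3
(- denotes ∞ / unreachable)

3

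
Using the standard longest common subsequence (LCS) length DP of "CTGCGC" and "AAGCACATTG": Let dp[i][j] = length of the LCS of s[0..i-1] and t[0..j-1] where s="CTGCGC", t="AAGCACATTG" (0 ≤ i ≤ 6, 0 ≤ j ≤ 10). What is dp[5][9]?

   ''  A  A  G  C  A  C  A  T  T  G
''  0  0  0  0  0  0  0  0  0  0  0
 C  0  0  0  0  1  1  1  1  1  1  1
 T  0  0  0  0  1  1  1  1  2  2  2
 G  0  0  0  1  1  1  1  1  2  2  3
 C  0  0  0  1  2  2  2  2  2  2  3
 G  0  0  0  1  2  2  2  2  2  2  3
 C  0  0  0  1  2  2  3  3  3  3  3

2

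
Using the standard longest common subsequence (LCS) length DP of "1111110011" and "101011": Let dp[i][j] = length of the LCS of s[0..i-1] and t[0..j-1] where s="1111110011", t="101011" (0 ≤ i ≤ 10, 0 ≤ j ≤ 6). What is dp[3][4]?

   ''  1  0  1  0  1  1
''  0  0  0  0  0  0  0
 1  0  1  1  1  1  1  1
 1  0  1  1  2  2  2  2
 1  0  1  1  2  2  3  3
 1  0  1  1  2  2  3  4
 1  0  1  1  2  2  3  4
 1  0  1  1  2  2  3  4
 0  0  1  2  2  3  3  4
 0  0  1  2  2  3  3  4
 1  0  1  2  3  3  4  4
 1  0  1  2  3  3  4  5

2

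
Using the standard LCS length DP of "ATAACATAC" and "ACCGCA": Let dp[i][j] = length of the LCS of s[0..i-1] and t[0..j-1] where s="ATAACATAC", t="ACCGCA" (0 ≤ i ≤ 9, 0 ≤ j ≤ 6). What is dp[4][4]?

   ''  A  C  C  G  C  A
''  0  0  0  0  0  0  0
 A  0  1  1  1  1  1  1
 T  0  1  1  1  1  1  1
 A  0  1  1  1  1  1  2
 A  0  1  1  1  1  1  2
 C  0  1  2  2  2  2  2
 A  0  1  2  2  2  2  3
 T  0  1  2  2  2  2  3
 A  0  1  2  2  2  2  3
 C  0  1  2  3  3  3  3

1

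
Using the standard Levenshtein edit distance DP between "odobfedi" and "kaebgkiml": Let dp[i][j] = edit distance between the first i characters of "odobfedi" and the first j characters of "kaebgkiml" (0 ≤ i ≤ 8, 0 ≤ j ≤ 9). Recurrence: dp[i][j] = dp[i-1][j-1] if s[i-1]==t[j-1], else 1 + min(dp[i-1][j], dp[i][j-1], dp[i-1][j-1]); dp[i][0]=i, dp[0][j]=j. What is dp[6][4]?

   ''  k  a  e  b  g  k  i  m  l
''  0  1  2  3  4  5  6  7  8  9
 o  1  1  2  3  4  5  6  7  8  9
 d  2  2  2  3  4  5  6  7  8  9
 o  3  3  3  3  4  5  6  7  8  9
 b  4  4  4  4  3  4  5  6  7  8
 f  5  5  5  5  4  4  5  6  7  8
 e  6  6  6  5  5  5  5  6  7  8
 d  7  7  7  6  6  6  6  6  7  8
 i  8  8  8  7  7  7  7  6  7  8

5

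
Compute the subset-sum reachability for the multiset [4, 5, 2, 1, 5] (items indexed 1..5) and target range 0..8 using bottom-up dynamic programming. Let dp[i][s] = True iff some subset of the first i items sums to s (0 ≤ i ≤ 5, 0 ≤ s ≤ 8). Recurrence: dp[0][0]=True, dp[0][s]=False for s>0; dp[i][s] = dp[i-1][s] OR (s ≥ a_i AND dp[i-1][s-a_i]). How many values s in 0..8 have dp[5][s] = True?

i\s   0   1   2   3   4   5   6   7   8
  0   T   F   F   F   F   F   F   F   F
  1   T   F   F   F   T   F   F   F   F
  2   T   F   F   F   T   T   F   F   F
  3   T   F   T   F   T   T   T   T   F
  4   T   T   T   T   T   T   T   T   T
  5   T   T   T   T   T   T   T   T   T

9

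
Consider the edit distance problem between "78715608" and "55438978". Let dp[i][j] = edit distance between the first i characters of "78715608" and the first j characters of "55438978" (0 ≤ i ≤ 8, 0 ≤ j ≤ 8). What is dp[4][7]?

6

   ''  5  5  4  3  8  9  7  8
''  0  1  2  3  4  5  6  7  8
 7  1  1  2  3  4  5  6  6  7
 8  2  2  2  3  4  4  5  6  6
 7  3  3  3  3  4  5  5  5  6
 1  4  4  4  4  4  5  6  6  6
 5  5  4  4  5  5  5  6  7  7
 6  6  5  5  5  6  6  6  7  8
 0  7  6  6  6  6  7  7  7  8
 8  8  7  7  7  7  6  7  8  7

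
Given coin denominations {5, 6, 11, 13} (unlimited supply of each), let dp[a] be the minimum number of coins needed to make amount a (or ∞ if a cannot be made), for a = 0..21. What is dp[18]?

 a  0  1  2  3  4  5  6  7  8  9 10 11 12 13 14 15 16 17 18 19 20 21
dp  0  -  -  -  -  1  1  -  -  -  2  1  2  1  -  3  2  2  2  2  4  3
(- denotes ∞ / unreachable)

2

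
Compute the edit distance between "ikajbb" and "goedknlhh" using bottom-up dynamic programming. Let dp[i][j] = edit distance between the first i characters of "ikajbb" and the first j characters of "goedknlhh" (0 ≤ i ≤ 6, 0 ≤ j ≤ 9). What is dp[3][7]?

6

   ''  g  o  e  d  k  n  l  h  h
''  0  1  2  3  4  5  6  7  8  9
 i  1  1  2  3  4  5  6  7  8  9
 k  2  2  2  3  4  4  5  6  7  8
 a  3  3  3  3  4  5  5  6  7  8
 j  4  4  4  4  4  5  6  6  7  8
 b  5  5  5  5  5  5  6  7  7  8
 b  6  6  6  6  6  6  6  7  8  8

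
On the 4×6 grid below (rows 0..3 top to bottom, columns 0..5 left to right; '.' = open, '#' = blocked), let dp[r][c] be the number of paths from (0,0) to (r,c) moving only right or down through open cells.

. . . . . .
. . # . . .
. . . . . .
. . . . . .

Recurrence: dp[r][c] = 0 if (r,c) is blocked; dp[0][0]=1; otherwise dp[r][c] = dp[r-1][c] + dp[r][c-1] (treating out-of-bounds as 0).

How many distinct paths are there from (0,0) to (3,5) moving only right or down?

26

r\c   0   1   2   3   4   5
  0   1   1   1   1   1   1
  1   1   2   0   1   2   3
  2   1   3   3   4   6   9
  3   1   4   7  11  17  26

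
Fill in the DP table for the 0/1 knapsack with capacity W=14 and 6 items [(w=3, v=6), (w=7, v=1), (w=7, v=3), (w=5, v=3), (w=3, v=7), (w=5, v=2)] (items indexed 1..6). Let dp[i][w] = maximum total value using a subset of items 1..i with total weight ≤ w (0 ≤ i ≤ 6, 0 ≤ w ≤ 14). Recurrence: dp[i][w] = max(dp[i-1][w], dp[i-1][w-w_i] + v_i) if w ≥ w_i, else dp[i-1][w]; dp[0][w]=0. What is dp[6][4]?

i\w   0   1   2   3   4   5   6   7   8   9  10  11  12  13  14
  0   0   0   0   0   0   0   0   0   0   0   0   0   0   0   0
  1   0   0   0   6   6   6   6   6   6   6   6   6   6   6   6
  2   0   0   0   6   6   6   6   6   6   6   7   7   7   7   7
  3   0   0   0   6   6   6   6   6   6   6   9   9   9   9   9
  4   0   0   0   6   6   6   6   6   9   9   9   9   9   9   9
  5   0   0   0   7   7   7  13  13  13  13  13  16  16  16  16
  6   0   0   0   7   7   7  13  13  13  13  13  16  16  16  16

7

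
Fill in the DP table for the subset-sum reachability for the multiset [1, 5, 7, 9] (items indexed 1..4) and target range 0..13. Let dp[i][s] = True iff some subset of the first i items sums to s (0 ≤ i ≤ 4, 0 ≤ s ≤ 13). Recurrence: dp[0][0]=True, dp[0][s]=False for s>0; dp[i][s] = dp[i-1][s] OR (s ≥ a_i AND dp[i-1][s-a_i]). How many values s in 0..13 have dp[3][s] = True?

i\s   0   1   2   3   4   5   6   7   8   9  10  11  12  13
  0   T   F   F   F   F   F   F   F   F   F   F   F   F   F
  1   T   T   F   F   F   F   F   F   F   F   F   F   F   F
  2   T   T   F   F   F   T   T   F   F   F   F   F   F   F
  3   T   T   F   F   F   T   T   T   T   F   F   F   T   T
  4   T   T   F   F   F   T   T   T   T   T   T   F   T   T

8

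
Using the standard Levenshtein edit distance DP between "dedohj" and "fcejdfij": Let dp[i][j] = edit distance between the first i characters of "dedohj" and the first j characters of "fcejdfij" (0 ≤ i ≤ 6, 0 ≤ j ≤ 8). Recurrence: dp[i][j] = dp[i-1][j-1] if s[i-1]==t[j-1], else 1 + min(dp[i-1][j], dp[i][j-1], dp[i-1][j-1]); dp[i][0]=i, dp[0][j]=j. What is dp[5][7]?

5

   ''  f  c  e  j  d  f  i  j
''  0  1  2  3  4  5  6  7  8
 d  1  1  2  3  4  4  5  6  7
 e  2  2  2  2  3  4  5  6  7
 d  3  3  3  3  3  3  4  5  6
 o  4  4  4  4  4  4  4  5  6
 h  5  5  5  5  5  5  5  5  6
 j  6  6  6  6  5  6  6  6  5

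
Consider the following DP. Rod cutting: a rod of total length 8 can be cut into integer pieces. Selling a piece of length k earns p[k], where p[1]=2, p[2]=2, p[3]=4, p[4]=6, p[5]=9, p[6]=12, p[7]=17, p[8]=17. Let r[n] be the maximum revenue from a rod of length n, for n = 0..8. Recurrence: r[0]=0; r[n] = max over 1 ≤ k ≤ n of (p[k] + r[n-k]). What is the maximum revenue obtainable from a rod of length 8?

19

   n    0    1    2    3    4    5    6    7    8
r[n]    0    2    4    6    8   10   12   17   19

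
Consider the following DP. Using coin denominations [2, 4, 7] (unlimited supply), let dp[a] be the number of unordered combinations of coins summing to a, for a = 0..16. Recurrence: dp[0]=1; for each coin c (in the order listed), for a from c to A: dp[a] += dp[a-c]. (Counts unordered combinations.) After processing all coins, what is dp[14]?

5

after  coin     0     1     2     3     4     5     6     7     8     9    10    11    12    13    14    15    16
          2     1     0     1     0     1     0     1     0     1     0     1     0     1     0     1     0     1
          4     1     0     1     0     2     0     2     0     3     0     3     0     4     0     4     0     5
          7     1     0     1     0     2     0     2     1     3     1     3     2     4     2     5     3     6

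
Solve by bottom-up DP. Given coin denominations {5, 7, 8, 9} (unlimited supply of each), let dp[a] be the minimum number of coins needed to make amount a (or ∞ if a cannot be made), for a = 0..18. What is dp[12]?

2

 a  0  1  2  3  4  5  6  7  8  9 10 11 12 13 14 15 16 17 18
dp  0  -  -  -  -  1  -  1  1  1  2  -  2  2  2  2  2  2  2
(- denotes ∞ / unreachable)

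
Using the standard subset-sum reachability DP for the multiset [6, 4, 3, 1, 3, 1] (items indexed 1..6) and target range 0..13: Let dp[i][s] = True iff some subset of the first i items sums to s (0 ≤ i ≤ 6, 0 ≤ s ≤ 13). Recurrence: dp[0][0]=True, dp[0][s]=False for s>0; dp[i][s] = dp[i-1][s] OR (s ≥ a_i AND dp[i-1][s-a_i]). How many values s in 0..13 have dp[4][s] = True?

i\s   0   1   2   3   4   5   6   7   8   9  10  11  12  13
  0   T   F   F   F   F   F   F   F   F   F   F   F   F   F
  1   T   F   F   F   F   F   T   F   F   F   F   F   F   F
  2   T   F   F   F   T   F   T   F   F   F   T   F   F   F
  3   T   F   F   T   T   F   T   T   F   T   T   F   F   T
  4   T   T   F   T   T   T   T   T   T   T   T   T   F   T
  5   T   T   F   T   T   T   T   T   T   T   T   T   T   T
  6   T   T   T   T   T   T   T   T   T   T   T   T   T   T

12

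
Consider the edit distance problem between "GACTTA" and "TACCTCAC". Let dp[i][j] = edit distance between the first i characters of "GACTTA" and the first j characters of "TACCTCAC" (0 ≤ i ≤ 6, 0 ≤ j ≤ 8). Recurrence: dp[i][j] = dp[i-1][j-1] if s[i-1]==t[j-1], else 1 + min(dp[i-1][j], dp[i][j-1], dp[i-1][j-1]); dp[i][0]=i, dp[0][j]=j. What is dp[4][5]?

   ''  T  A  C  C  T  C  A  C
''  0  1  2  3  4  5  6  7  8
 G  1  1  2  3  4  5  6  7  8
 A  2  2  1  2  3  4  5  6  7
 C  3  3  2  1  2  3  4  5  6
 T  4  3  3  2  2  2  3  4  5
 T  5  4  4  3  3  2  3  4  5
 A  6  5  4  4  4  3  3  3  4

2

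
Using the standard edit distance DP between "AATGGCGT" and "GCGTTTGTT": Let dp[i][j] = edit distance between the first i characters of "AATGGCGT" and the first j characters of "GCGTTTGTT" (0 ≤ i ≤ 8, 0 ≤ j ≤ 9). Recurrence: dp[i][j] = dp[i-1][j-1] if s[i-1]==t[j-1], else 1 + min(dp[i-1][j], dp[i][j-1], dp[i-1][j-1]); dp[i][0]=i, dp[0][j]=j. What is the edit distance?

7

   ''  G  C  G  T  T  T  G  T  T
''  0  1  2  3  4  5  6  7  8  9
 A  1  1  2  3  4  5  6  7  8  9
 A  2  2  2  3  4  5  6  7  8  9
 T  3  3  3  3  3  4  5  6  7  8
 G  4  3  4  3  4  4  5  5  6  7
 G  5  4  4  4  4  5  5  5  6  7
 C  6  5  4  5  5  5  6  6  6  7
 G  7  6  5  4  5  6  6  6  7  7
 T  8  7  6  5  4  5  6  7  6  7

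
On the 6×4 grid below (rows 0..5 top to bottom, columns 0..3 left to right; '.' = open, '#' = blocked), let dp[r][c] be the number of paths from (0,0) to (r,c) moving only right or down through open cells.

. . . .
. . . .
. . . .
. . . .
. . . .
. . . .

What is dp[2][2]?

6

r\c   0   1   2   3
  0   1   1   1   1
  1   1   2   3   4
  2   1   3   6  10
  3   1   4  10  20
  4   1   5  15  35
  5   1   6  21  56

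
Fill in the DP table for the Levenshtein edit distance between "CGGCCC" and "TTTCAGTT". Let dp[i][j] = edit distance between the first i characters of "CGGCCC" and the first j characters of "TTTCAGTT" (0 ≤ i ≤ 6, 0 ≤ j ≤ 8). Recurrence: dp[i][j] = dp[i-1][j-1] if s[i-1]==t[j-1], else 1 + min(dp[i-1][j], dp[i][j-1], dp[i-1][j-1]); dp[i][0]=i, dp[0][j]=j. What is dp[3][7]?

5

   ''  T  T  T  C  A  G  T  T
''  0  1  2  3  4  5  6  7  8
 C  1  1  2  3  3  4  5  6  7
 G  2  2  2  3  4  4  4  5  6
 G  3  3  3  3  4  5  4  5  6
 C  4  4  4  4  3  4  5  5  6
 C  5  5  5  5  4  4  5  6  6
 C  6  6  6  6  5  5  5  6  7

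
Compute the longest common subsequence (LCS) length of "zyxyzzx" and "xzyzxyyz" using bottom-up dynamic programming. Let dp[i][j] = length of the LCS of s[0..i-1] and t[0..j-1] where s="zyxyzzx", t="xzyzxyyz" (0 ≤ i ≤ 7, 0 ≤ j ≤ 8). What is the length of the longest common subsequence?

5

   ''  x  z  y  z  x  y  y  z
''  0  0  0  0  0  0  0  0  0
 z  0  0  1  1  1  1  1  1  1
 y  0  0  1  2  2  2  2  2  2
 x  0  1  1  2  2  3  3  3  3
 y  0  1  1  2  2  3  4  4  4
 z  0  1  2  2  3  3  4  4  5
 z  0  1  2  2  3  3  4  4  5
 x  0  1  2  2  3  4  4  4  5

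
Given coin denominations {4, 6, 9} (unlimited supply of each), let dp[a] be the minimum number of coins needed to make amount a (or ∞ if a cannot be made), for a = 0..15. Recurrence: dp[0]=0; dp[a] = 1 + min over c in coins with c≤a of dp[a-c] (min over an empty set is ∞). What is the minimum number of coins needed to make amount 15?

2

 a  0  1  2  3  4  5  6  7  8  9 10 11 12 13 14 15
dp  0  -  -  -  1  -  1  -  2  1  2  -  2  2  3  2
(- denotes ∞ / unreachable)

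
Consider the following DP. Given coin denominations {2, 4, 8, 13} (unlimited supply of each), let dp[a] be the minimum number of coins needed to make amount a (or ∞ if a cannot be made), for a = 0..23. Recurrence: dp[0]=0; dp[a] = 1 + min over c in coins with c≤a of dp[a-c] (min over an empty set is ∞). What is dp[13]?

1

 a  0  1  2  3  4  5  6  7  8  9 10 11 12 13 14 15 16 17 18 19 20 21 22 23
dp  0  -  1  -  1  -  2  -  1  -  2  -  2  1  3  2  2  2  3  3  3  2  4  3
(- denotes ∞ / unreachable)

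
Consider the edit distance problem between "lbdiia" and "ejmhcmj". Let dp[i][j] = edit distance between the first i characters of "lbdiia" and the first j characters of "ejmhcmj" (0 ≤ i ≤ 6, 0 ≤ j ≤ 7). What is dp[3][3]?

   ''  e  j  m  h  c  m  j
''  0  1  2  3  4  5  6  7
 l  1  1  2  3  4  5  6  7
 b  2  2  2  3  4  5  6  7
 d  3  3  3  3  4  5  6  7
 i  4  4  4  4  4  5  6  7
 i  5  5  5  5  5  5  6  7
 a  6  6  6  6  6  6  6  7

3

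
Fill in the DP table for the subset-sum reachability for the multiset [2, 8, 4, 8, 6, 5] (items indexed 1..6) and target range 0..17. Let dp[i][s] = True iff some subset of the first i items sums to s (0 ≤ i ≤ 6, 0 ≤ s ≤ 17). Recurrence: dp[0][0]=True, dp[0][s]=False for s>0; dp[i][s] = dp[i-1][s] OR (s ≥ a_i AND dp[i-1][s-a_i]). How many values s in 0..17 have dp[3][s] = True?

8

i\s   0   1   2   3   4   5   6   7   8   9  10  11  12  13  14  15  16  17
  0   T   F   F   F   F   F   F   F   F   F   F   F   F   F   F   F   F   F
  1   T   F   T   F   F   F   F   F   F   F   F   F   F   F   F   F   F   F
  2   T   F   T   F   F   F   F   F   T   F   T   F   F   F   F   F   F   F
  3   T   F   T   F   T   F   T   F   T   F   T   F   T   F   T   F   F   F
  4   T   F   T   F   T   F   T   F   T   F   T   F   T   F   T   F   T   F
  5   T   F   T   F   T   F   T   F   T   F   T   F   T   F   T   F   T   F
  6   T   F   T   F   T   T   T   T   T   T   T   T   T   T   T   T   T   T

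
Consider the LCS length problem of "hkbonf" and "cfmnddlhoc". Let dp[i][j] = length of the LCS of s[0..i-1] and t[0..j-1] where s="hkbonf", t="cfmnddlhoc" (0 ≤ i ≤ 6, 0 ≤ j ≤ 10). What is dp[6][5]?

   ''  c  f  m  n  d  d  l  h  o  c
''  0  0  0  0  0  0  0  0  0  0  0
 h  0  0  0  0  0  0  0  0  1  1  1
 k  0  0  0  0  0  0  0  0  1  1  1
 b  0  0  0  0  0  0  0  0  1  1  1
 o  0  0  0  0  0  0  0  0  1  2  2
 n  0  0  0  0  1  1  1  1  1  2  2
 f  0  0  1  1  1  1  1  1  1  2  2

1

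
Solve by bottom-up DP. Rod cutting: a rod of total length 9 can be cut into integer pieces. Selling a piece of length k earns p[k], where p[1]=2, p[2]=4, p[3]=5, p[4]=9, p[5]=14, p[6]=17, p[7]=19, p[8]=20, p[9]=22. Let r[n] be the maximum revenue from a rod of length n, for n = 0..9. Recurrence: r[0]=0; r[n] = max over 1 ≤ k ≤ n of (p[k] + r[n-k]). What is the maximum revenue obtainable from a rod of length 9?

   n    0    1    2    3    4    5    6    7    8    9
r[n]    0    2    4    6    9   14   17   19   21   23

23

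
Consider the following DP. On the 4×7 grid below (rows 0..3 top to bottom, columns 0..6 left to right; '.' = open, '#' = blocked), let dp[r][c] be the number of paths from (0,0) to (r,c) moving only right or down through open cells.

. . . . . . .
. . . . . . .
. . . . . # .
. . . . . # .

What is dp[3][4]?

35

r\c   0   1   2   3   4   5   6
  0   1   1   1   1   1   1   1
  1   1   2   3   4   5   6   7
  2   1   3   6  10  15   0   7
  3   1   4  10  20  35   0   7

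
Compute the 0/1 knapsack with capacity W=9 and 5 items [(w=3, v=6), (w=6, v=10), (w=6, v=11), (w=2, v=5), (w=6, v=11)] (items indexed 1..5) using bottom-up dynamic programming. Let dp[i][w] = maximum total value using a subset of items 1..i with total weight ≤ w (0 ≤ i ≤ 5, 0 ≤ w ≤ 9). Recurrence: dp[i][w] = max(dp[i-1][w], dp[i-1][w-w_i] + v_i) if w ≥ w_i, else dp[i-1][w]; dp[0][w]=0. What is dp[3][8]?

i\w   0   1   2   3   4   5   6   7   8   9
  0   0   0   0   0   0   0   0   0   0   0
  1   0   0   0   6   6   6   6   6   6   6
  2   0   0   0   6   6   6  10  10  10  16
  3   0   0   0   6   6   6  11  11  11  17
  4   0   0   5   6   6  11  11  11  16  17
  5   0   0   5   6   6  11  11  11  16  17

11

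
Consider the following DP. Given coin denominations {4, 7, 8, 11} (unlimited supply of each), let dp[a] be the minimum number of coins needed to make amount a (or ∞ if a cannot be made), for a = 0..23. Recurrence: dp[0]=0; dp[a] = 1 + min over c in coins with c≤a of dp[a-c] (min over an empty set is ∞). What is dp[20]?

3

 a  0  1  2  3  4  5  6  7  8  9 10 11 12 13 14 15 16 17 18 19 20 21 22 23
dp  0  -  -  -  1  -  -  1  1  -  -  1  2  -  2  2  2  -  2  2  3  3  2  3
(- denotes ∞ / unreachable)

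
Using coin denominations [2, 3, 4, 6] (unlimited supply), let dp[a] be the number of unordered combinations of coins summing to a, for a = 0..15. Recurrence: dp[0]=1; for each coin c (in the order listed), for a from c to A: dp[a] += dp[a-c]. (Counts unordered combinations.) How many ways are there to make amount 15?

11

after  coin     0     1     2     3     4     5     6     7     8     9    10    11    12    13    14    15
          2     1     0     1     0     1     0     1     0     1     0     1     0     1     0     1     0
          3     1     0     1     1     1     1     2     1     2     2     2     2     3     2     3     3
          4     1     0     1     1     2     1     3     2     4     3     5     4     7     5     8     7
          6     1     0     1     1     2     1     4     2     5     4     7     5    11     7    13    11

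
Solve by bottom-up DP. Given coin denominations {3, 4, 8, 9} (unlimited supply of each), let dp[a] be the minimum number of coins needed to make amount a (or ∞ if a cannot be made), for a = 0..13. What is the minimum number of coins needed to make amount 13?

2

 a  0  1  2  3  4  5  6  7  8  9 10 11 12 13
dp  0  -  -  1  1  -  2  2  1  1  3  2  2  2
(- denotes ∞ / unreachable)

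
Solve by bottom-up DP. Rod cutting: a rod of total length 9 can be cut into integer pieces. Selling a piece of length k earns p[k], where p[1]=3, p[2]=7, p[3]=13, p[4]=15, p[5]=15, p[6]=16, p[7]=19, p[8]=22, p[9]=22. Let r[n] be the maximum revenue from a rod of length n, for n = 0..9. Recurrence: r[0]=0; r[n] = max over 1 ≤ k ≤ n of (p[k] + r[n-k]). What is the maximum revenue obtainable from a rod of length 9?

   n    0    1    2    3    4    5    6    7    8    9
r[n]    0    3    7   13   16   20   26   29   33   39

39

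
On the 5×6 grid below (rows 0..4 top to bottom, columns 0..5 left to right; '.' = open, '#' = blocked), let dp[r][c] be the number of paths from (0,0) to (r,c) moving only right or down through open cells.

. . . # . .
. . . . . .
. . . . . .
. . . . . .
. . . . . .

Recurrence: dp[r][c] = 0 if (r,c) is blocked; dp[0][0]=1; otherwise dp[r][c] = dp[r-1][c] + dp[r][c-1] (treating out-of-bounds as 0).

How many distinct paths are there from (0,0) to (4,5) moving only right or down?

r\c   0   1   2   3   4   5
  0   1   1   1   0   0   0
  1   1   2   3   3   3   3
  2   1   3   6   9  12  15
  3   1   4  10  19  31  46
  4   1   5  15  34  65 111

111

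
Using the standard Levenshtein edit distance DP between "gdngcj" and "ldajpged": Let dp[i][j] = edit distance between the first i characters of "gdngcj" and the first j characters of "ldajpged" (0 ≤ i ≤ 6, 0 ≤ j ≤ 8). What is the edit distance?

6

   ''  l  d  a  j  p  g  e  d
''  0  1  2  3  4  5  6  7  8
 g  1  1  2  3  4  5  5  6  7
 d  2  2  1  2  3  4  5  6  6
 n  3  3  2  2  3  4  5  6  7
 g  4  4  3  3  3  4  4  5  6
 c  5  5  4  4  4  4  5  5  6
 j  6  6  5  5  4  5  5  6  6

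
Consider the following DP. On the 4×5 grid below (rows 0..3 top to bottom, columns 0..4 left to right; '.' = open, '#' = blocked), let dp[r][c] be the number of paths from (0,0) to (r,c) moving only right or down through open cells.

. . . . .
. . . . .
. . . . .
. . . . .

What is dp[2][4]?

r\c   0   1   2   3   4
  0   1   1   1   1   1
  1   1   2   3   4   5
  2   1   3   6  10  15
  3   1   4  10  20  35

15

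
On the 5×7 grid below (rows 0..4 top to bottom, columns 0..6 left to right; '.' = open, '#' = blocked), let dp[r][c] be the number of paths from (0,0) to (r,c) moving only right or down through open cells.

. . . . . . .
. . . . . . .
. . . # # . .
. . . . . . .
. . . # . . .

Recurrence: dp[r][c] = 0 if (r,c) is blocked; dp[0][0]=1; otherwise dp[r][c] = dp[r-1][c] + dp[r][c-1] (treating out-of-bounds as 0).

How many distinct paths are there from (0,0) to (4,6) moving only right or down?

r\c   0   1   2   3   4   5   6
  0   1   1   1   1   1   1   1
  1   1   2   3   4   5   6   7
  2   1   3   6   0   0   6  13
  3   1   4  10  10  10  16  29
  4   1   5  15   0  10  26  55

55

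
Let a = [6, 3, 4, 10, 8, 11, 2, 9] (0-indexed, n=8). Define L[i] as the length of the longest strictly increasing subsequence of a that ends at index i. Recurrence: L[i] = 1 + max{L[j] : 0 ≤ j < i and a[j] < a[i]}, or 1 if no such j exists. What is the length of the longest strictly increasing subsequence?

   i    0    1    2    3    4    5    6    7
a[i]    6    3    4   10    8   11    2    9
L[i]    1    1    2    3    3    4    1    4

4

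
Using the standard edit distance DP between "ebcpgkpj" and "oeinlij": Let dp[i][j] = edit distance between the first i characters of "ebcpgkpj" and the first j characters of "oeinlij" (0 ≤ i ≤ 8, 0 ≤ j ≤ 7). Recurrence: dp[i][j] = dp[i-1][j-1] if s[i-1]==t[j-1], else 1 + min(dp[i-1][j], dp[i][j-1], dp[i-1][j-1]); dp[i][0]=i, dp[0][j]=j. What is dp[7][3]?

7

   ''  o  e  i  n  l  i  j
''  0  1  2  3  4  5  6  7
 e  1  1  1  2  3  4  5  6
 b  2  2  2  2  3  4  5  6
 c  3  3  3  3  3  4  5  6
 p  4  4  4  4  4  4  5  6
 g  5  5  5  5  5  5  5  6
 k  6  6  6  6  6  6  6  6
 p  7  7  7  7  7  7  7  7
 j  8  8  8  8  8  8  8  7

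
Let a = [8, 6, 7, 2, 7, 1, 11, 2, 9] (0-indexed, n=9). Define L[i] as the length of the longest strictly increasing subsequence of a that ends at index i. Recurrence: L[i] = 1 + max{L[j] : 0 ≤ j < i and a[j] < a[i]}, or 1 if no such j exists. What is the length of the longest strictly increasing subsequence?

   i    0    1    2    3    4    5    6    7    8
a[i]    8    6    7    2    7    1   11    2    9
L[i]    1    1    2    1    2    1    3    2    3

3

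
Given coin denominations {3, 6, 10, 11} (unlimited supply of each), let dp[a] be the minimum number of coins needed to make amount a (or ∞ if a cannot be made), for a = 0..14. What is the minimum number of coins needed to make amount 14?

 a  0  1  2  3  4  5  6  7  8  9 10 11 12 13 14
dp  0  -  -  1  -  -  1  -  -  2  1  1  2  2  2
(- denotes ∞ / unreachable)

2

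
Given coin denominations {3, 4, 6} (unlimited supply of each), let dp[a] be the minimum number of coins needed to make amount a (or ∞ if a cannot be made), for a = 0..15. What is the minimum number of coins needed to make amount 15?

3

 a  0  1  2  3  4  5  6  7  8  9 10 11 12 13 14 15
dp  0  -  -  1  1  -  1  2  2  2  2  3  2  3  3  3
(- denotes ∞ / unreachable)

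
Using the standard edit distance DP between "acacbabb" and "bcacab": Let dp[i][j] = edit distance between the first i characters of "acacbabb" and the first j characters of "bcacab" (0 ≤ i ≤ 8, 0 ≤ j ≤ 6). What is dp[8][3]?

6

   ''  b  c  a  c  a  b
''  0  1  2  3  4  5  6
 a  1  1  2  2  3  4  5
 c  2  2  1  2  2  3  4
 a  3  3  2  1  2  2  3
 c  4  4  3  2  1  2  3
 b  5  4  4  3  2  2  2
 a  6  5  5  4  3  2  3
 b  7  6  6  5  4  3  2
 b  8  7  7  6  5  4  3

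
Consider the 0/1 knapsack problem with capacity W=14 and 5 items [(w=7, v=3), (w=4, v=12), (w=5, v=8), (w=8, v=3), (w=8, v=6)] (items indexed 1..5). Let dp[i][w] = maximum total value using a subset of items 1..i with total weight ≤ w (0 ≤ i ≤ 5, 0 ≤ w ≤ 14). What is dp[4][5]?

i\w   0   1   2   3   4   5   6   7   8   9  10  11  12  13  14
  0   0   0   0   0   0   0   0   0   0   0   0   0   0   0   0
  1   0   0   0   0   0   0   0   3   3   3   3   3   3   3   3
  2   0   0   0   0  12  12  12  12  12  12  12  15  15  15  15
  3   0   0   0   0  12  12  12  12  12  20  20  20  20  20  20
  4   0   0   0   0  12  12  12  12  12  20  20  20  20  20  20
  5   0   0   0   0  12  12  12  12  12  20  20  20  20  20  20

12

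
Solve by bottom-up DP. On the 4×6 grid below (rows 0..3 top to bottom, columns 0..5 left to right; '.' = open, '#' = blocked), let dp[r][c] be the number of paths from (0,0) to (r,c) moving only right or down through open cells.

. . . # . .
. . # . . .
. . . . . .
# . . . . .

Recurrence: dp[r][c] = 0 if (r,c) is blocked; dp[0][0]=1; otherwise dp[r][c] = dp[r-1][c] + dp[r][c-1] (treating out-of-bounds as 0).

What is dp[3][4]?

12

r\c   0   1   2   3   4   5
  0   1   1   1   0   0   0
  1   1   2   0   0   0   0
  2   1   3   3   3   3   3
  3   0   3   6   9  12  15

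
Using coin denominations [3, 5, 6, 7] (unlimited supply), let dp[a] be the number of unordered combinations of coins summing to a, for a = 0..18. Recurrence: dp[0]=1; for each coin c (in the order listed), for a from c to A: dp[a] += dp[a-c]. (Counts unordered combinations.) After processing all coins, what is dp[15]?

5

after  coin     0     1     2     3     4     5     6     7     8     9    10    11    12    13    14    15    16    17    18
          3     1     0     0     1     0     0     1     0     0     1     0     0     1     0     0     1     0     0     1
          5     1     0     0     1     0     1     1     0     1     1     1     1     1     1     1     2     1     1     2
          6     1     0     0     1     0     1     2     0     1     2     1     2     3     1     2     4     2     3     5
          7     1     0     0     1     0     1     2     1     1     2     2     2     4     3     3     5     4     5     7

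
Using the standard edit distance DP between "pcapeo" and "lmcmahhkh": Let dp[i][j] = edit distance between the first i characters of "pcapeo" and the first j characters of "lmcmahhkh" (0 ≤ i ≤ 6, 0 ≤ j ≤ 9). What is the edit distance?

   ''  l  m  c  m  a  h  h  k  h
''  0  1  2  3  4  5  6  7  8  9
 p  1  1  2  3  4  5  6  7  8  9
 c  2  2  2  2  3  4  5  6  7  8
 a  3  3  3  3  3  3  4  5  6  7
 p  4  4  4  4  4  4  4  5  6  7
 e  5  5  5  5  5  5  5  5  6  7
 o  6  6  6  6  6  6  6  6  6  7

7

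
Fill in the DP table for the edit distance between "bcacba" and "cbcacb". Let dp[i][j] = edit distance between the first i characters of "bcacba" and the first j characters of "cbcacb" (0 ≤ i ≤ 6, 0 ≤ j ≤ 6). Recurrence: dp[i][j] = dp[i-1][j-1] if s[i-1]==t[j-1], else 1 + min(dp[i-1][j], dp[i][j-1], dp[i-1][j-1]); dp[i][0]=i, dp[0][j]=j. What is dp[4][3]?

   ''  c  b  c  a  c  b
''  0  1  2  3  4  5  6
 b  1  1  1  2  3  4  5
 c  2  1  2  1  2  3  4
 a  3  2  2  2  1  2  3
 c  4  3  3  2  2  1  2
 b  5  4  3  3  3  2  1
 a  6  5  4  4  3  3  2

2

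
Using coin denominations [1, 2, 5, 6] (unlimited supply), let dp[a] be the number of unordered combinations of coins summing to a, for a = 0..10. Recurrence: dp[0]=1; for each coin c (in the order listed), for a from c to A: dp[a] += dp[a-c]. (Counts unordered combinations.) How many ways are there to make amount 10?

after  coin     0     1     2     3     4     5     6     7     8     9    10
          1     1     1     1     1     1     1     1     1     1     1     1
          2     1     1     2     2     3     3     4     4     5     5     6
          5     1     1     2     2     3     4     5     6     7     8    10
          6     1     1     2     2     3     4     6     7     9    10    13

13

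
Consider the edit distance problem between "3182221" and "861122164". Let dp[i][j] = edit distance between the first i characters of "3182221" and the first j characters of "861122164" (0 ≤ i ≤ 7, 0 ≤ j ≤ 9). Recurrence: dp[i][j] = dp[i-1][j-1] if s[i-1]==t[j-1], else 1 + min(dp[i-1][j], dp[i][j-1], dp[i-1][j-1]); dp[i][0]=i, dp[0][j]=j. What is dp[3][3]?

   ''  8  6  1  1  2  2  1  6  4
''  0  1  2  3  4  5  6  7  8  9
 3  1  1  2  3  4  5  6  7  8  9
 1  2  2  2  2  3  4  5  6  7  8
 8  3  2  3  3  3  4  5  6  7  8
 2  4  3  3  4  4  3  4  5  6  7
 2  5  4  4  4  5  4  3  4  5  6
 2  6  5  5  5  5  5  4  4  5  6
 1  7  6  6  5  5  6  5  4  5  6

3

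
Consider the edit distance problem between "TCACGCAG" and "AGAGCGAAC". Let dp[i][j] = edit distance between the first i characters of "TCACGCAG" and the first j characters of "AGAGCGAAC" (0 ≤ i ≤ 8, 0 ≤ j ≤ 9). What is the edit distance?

5

   ''  A  G  A  G  C  G  A  A  C
''  0  1  2  3  4  5  6  7  8  9
 T  1  1  2  3  4  5  6  7  8  9
 C  2  2  2  3  4  4  5  6  7  8
 A  3  2  3  2  3  4  5  5  6  7
 C  4  3  3  3  3  3  4  5  6  6
 G  5  4  3  4  3  4  3  4  5  6
 C  6  5  4  4  4  3  4  4  5  5
 A  7  6  5  4  5  4  4  4  4  5
 G  8  7  6  5  4  5  4  5  5  5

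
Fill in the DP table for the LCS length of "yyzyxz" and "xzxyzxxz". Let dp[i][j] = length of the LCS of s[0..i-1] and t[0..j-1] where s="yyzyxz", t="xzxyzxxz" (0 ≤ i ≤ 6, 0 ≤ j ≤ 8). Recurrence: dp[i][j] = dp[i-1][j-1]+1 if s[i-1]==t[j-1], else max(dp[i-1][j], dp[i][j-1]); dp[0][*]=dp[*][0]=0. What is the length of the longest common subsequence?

4

   ''  x  z  x  y  z  x  x  z
''  0  0  0  0  0  0  0  0  0
 y  0  0  0  0  1  1  1  1  1
 y  0  0  0  0  1  1  1  1  1
 z  0  0  1  1  1  2  2  2  2
 y  0  0  1  1  2  2  2  2  2
 x  0  1  1  2  2  2  3  3  3
 z  0  1  2  2  2  3  3  3  4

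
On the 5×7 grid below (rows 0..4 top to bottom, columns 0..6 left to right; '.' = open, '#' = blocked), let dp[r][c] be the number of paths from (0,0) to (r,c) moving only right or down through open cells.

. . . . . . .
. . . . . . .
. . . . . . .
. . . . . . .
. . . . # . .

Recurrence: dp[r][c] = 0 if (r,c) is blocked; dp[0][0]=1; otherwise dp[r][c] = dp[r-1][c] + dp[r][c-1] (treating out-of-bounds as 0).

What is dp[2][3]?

r\c   0   1   2   3   4   5   6
  0   1   1   1   1   1   1   1
  1   1   2   3   4   5   6   7
  2   1   3   6  10  15  21  28
  3   1   4  10  20  35  56  84
  4   1   5  15  35   0  56 140

10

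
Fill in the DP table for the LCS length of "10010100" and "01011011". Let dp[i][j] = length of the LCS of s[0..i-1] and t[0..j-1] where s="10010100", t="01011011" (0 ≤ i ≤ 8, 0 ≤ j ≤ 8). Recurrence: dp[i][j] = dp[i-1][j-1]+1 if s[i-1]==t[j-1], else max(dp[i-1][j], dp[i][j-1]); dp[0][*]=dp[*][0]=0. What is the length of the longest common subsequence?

   ''  0  1  0  1  1  0  1  1
''  0  0  0  0  0  0  0  0  0
 1  0  0  1  1  1  1  1  1  1
 0  0  1  1  2  2  2  2  2  2
 0  0  1  1  2  2  2  3  3  3
 1  0  1  2  2  3  3  3  4  4
 0  0  1  2  3  3  3  4  4  4
 1  0  1  2  3  4  4  4  5  5
 0  0  1  2  3  4  4  5  5  5
 0  0  1  2  3  4  4  5  5  5

5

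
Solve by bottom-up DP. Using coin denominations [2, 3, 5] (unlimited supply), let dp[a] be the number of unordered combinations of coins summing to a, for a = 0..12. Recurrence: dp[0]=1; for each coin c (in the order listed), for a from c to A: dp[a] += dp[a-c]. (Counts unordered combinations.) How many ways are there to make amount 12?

5

after  coin     0     1     2     3     4     5     6     7     8     9    10    11    12
          2     1     0     1     0     1     0     1     0     1     0     1     0     1
          3     1     0     1     1     1     1     2     1     2     2     2     2     3
          5     1     0     1     1     1     2     2     2     3     3     4     4     5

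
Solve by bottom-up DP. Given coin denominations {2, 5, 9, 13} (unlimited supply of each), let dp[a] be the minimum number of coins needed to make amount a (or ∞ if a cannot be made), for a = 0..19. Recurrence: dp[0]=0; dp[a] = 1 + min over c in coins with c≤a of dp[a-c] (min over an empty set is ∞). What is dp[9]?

 a  0  1  2  3  4  5  6  7  8  9 10 11 12 13 14 15 16 17 18 19
dp  0  -  1  -  2  1  3  2  4  1  2  2  3  1  2  2  3  3  2  3
(- denotes ∞ / unreachable)

1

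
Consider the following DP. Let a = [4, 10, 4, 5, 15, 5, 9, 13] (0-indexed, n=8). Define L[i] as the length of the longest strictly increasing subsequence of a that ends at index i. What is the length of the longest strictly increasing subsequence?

   i    0    1    2    3    4    5    6    7
a[i]    4   10    4    5   15    5    9   13
L[i]    1    2    1    2    3    2    3    4

4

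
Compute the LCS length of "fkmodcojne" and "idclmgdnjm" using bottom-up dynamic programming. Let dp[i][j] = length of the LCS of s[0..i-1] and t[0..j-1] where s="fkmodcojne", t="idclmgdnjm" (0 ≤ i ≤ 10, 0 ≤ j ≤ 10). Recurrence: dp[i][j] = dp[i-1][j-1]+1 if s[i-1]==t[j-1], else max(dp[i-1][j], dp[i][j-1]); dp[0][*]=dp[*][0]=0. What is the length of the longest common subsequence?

3

   ''  i  d  c  l  m  g  d  n  j  m
''  0  0  0  0  0  0  0  0  0  0  0
 f  0  0  0  0  0  0  0  0  0  0  0
 k  0  0  0  0  0  0  0  0  0  0  0
 m  0  0  0  0  0  1  1  1  1  1  1
 o  0  0  0  0  0  1  1  1  1  1  1
 d  0  0  1  1  1  1  1  2  2  2  2
 c  0  0  1  2  2  2  2  2  2  2  2
 o  0  0  1  2  2  2  2  2  2  2  2
 j  0  0  1  2  2  2  2  2  2  3  3
 n  0  0  1  2  2  2  2  2  3  3  3
 e  0  0  1  2  2  2  2  2  3  3  3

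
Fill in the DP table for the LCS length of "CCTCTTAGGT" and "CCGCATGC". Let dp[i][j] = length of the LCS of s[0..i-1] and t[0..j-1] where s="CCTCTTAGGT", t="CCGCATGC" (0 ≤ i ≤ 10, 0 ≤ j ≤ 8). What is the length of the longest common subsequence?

   ''  C  C  G  C  A  T  G  C
''  0  0  0  0  0  0  0  0  0
 C  0  1  1  1  1  1  1  1  1
 C  0  1  2  2  2  2  2  2  2
 T  0  1  2  2  2  2  3  3  3
 C  0  1  2  2  3  3  3  3  4
 T  0  1  2  2  3  3  4  4  4
 T  0  1  2  2  3  3  4  4  4
 A  0  1  2  2  3  4  4  4  4
 G  0  1  2  3  3  4  4  5  5
 G  0  1  2  3  3  4  4  5  5
 T  0  1  2  3  3  4  5  5  5

5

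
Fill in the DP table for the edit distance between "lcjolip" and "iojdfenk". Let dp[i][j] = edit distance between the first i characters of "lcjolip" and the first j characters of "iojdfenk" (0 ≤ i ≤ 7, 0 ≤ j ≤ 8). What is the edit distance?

7

   ''  i  o  j  d  f  e  n  k
''  0  1  2  3  4  5  6  7  8
 l  1  1  2  3  4  5  6  7  8
 c  2  2  2  3  4  5  6  7  8
 j  3  3  3  2  3  4  5  6  7
 o  4  4  3  3  3  4  5  6  7
 l  5  5  4  4  4  4  5  6  7
 i  6  5  5  5  5  5  5  6  7
 p  7  6  6  6  6  6  6  6  7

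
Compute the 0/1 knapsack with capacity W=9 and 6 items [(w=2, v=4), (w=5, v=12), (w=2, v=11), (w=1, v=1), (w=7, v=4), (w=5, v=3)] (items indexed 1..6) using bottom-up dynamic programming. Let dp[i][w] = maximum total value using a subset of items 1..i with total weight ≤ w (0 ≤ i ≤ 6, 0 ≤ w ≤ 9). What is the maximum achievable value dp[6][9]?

27

i\w   0   1   2   3   4   5   6   7   8   9
  0   0   0   0   0   0   0   0   0   0   0
  1   0   0   4   4   4   4   4   4   4   4
  2   0   0   4   4   4  12  12  16  16  16
  3   0   0  11  11  15  15  15  23  23  27
  4   0   1  11  12  15  16  16  23  24  27
  5   0   1  11  12  15  16  16  23  24  27
  6   0   1  11  12  15  16  16  23  24  27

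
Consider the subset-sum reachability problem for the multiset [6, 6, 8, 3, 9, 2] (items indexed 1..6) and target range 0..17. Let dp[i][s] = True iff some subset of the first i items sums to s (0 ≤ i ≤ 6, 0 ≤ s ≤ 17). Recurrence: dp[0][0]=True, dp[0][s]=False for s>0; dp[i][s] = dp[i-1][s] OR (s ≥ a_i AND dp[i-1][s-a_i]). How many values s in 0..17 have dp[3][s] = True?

i\s   0   1   2   3   4   5   6   7   8   9  10  11  12  13  14  15  16  17
  0   T   F   F   F   F   F   F   F   F   F   F   F   F   F   F   F   F   F
  1   T   F   F   F   F   F   T   F   F   F   F   F   F   F   F   F   F   F
  2   T   F   F   F   F   F   T   F   F   F   F   F   T   F   F   F   F   F
  3   T   F   F   F   F   F   T   F   T   F   F   F   T   F   T   F   F   F
  4   T   F   F   T   F   F   T   F   T   T   F   T   T   F   T   T   F   T
  5   T   F   F   T   F   F   T   F   T   T   F   T   T   F   T   T   F   T
  6   T   F   T   T   F   T   T   F   T   T   T   T   T   T   T   T   T   T

5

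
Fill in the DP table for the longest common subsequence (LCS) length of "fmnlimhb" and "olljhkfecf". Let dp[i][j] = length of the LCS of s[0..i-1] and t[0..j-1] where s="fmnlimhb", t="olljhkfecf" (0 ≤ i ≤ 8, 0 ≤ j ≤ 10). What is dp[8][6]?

2

   ''  o  l  l  j  h  k  f  e  c  f
''  0  0  0  0  0  0  0  0  0  0  0
 f  0  0  0  0  0  0  0  1  1  1  1
 m  0  0  0  0  0  0  0  1  1  1  1
 n  0  0  0  0  0  0  0  1  1  1  1
 l  0  0  1  1  1  1  1  1  1  1  1
 i  0  0  1  1  1  1  1  1  1  1  1
 m  0  0  1  1  1  1  1  1  1  1  1
 h  0  0  1  1  1  2  2  2  2  2  2
 b  0  0  1  1  1  2  2  2  2  2  2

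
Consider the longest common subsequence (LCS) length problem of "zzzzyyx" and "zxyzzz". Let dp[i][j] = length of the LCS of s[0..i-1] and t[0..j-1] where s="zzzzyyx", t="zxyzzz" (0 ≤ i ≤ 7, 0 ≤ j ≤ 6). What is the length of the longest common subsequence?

4

   ''  z  x  y  z  z  z
''  0  0  0  0  0  0  0
 z  0  1  1  1  1  1  1
 z  0  1  1  1  2  2  2
 z  0  1  1  1  2  3  3
 z  0  1  1  1  2  3  4
 y  0  1  1  2  2  3  4
 y  0  1  1  2  2  3  4
 x  0  1  2  2  2  3  4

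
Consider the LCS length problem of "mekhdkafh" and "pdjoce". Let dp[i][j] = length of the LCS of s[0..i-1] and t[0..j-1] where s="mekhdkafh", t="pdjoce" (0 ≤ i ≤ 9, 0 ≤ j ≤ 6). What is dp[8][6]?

1

   ''  p  d  j  o  c  e
''  0  0  0  0  0  0  0
 m  0  0  0  0  0  0  0
 e  0  0  0  0  0  0  1
 k  0  0  0  0  0  0  1
 h  0  0  0  0  0  0  1
 d  0  0  1  1  1  1  1
 k  0  0  1  1  1  1  1
 a  0  0  1  1  1  1  1
 f  0  0  1  1  1  1  1
 h  0  0  1  1  1  1  1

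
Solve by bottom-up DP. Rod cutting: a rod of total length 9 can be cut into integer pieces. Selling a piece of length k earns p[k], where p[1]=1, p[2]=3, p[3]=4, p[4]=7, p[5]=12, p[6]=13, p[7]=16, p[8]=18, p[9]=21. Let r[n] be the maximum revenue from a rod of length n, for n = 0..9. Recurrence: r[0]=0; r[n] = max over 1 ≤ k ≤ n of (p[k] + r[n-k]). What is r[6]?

   n    0    1    2    3    4    5    6    7    8    9
r[n]    0    1    3    4    7   12   13   16   18   21

13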